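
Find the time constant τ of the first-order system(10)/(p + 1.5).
First-order system: τ = -1/pole. Pole = -1.5. τ = -1/(-1.5) = 0.6667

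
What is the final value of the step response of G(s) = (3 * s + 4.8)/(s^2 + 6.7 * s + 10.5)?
FVT: lim_{t→∞} y(t) = lim_{s→0} s*Y(s) where Y(s) = G(s)/s.
= lim_{s→0} G(s) = G(0) = num(0)/den(0) = 4.8/10.5 = 0.4571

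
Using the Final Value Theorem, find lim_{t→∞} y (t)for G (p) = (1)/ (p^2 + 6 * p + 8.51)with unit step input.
FVT: lim_{t→∞} y(t) = lim_{p→0} p*Y(p) where Y(p) = G(p)/p.
= lim_{p→0} G(p) = G(0) = num(0)/den(0) = 1/8.51 = 0.1175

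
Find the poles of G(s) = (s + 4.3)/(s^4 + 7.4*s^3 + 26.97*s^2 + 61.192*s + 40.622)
Set denominator = 0: s^4 + 7.4*s^3 + 26.97*s^2 + 61.192*s + 40.622 = (s + 3.8)(s + 1)(s^2 + 2.6*s + 10.69) = 0 → Poles: -1, -1.3 + 3j, -1.3 - 3j, -3.8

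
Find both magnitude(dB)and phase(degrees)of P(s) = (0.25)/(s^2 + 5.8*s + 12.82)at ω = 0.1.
Substitute s = j*0.1: P(j0.1) = 0.0194761 - 0.000881821j.
|P| = 20*log₁₀(sqrt(Re²+Im²)) = -34.20 dB.
∠P = atan2(Im, Re) = -2.59°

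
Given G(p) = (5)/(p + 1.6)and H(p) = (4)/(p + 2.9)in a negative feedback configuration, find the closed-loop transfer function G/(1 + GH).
Closed-loop T = G/(1+GH).
Numerator: G_num * H_den = 5*p + 14.5.
Denominator: G_den * H_den + G_num * H_num = (p^2 + 4.5*p + 4.64) + (20) = p^2 + 4.5*p + 24.64.
T(p) = (5*p + 14.5)/(p^2 + 4.5*p + 24.64)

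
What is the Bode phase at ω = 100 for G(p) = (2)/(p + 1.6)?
Substitute p = j*100: G(j100) = 0.000319918 - 0.0199949j.
∠G(j100) = atan2(Im, Re) = atan2(-0.0199949, 0.000319918) = -89.08°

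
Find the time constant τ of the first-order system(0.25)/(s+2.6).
First-order system: τ = -1/pole. Pole = -2.6. τ = -1/(-2.6) = 0.3846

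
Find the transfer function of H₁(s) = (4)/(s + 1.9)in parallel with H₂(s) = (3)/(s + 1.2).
Parallel: H = H₁ + H₂ = (n₁·d₂ + n₂·d₁)/(d₁·d₂).
n₁·d₂ = 4*s + 4.8. n₂·d₁ = 3*s + 5.7. Sum = 7*s + 10.5. d₁·d₂ = s^2 + 3.1*s + 2.28.
H(s) = (7*s + 10.5)/(s^2 + 3.1*s + 2.28)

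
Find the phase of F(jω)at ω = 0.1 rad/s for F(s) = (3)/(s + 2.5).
Substitute s = j*0.1: F(j0.1) = 1.19808 - 0.0479233j.
∠F(j0.1) = atan2(Im, Re) = atan2(-0.0479233, 1.19808) = -2.29°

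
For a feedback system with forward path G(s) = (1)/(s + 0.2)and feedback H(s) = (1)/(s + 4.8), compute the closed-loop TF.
Closed-loop T = G/(1+GH).
Numerator: G_num * H_den = s + 4.8.
Denominator: G_den * H_den + G_num * H_num = (s^2 + 5*s + 0.96) + (1) = s^2 + 5*s + 1.96.
T(s) = (s + 4.8)/(s^2 + 5*s + 1.96)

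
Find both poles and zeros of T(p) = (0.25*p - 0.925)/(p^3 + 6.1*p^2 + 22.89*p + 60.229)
Set denominator = 0: p^3 + 6.1*p^2 + 22.89*p + 60.229 = (p + 4.1)(p^2 + 2*p + 14.69) = 0 → Poles: -1 + 3.7j, -1 - 3.7j, -4.1
Set numerator = 0: 0.25*p - 0.925 = 0 → Zeros: 3.7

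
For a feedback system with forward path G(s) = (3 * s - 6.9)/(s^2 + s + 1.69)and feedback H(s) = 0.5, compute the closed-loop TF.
Closed-loop T = G/(1+GH).
Numerator: G_num * H_den = 3*s - 6.9.
Denominator: G_den * H_den + G_num * H_num = (s^2 + s + 1.69) + (1.5*s - 3.45) = s^2 + 2.5*s - 1.76.
T(s) = (3*s - 6.9)/(s^2 + 2.5*s - 1.76)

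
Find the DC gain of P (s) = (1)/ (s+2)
DC gain = P(0) = num(0)/den(0) = 1/2 = 0.5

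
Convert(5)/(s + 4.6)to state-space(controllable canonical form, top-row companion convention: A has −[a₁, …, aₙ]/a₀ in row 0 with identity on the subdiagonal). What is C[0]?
Reachable canonical form: C = numerator coefficients (right-aligned, zero-padded to length n).
num = 5, C = [[5]].
C[0] = 5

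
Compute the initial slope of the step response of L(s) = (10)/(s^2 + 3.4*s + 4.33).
IVT: y'(0⁺) = lim_{s→∞} s²·Y(s) = lim_{s→∞} s·L(s).
deg(num) = 0, deg(den) = 2, relative degree = 2 ≥ 2, so s·L(s) → 0. Initial slope = 0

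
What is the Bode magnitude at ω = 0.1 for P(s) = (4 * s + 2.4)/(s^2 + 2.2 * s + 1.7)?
Substitute s = j*0.1: P(j0.1) = 1.42675 + 0.0509554j.
|P(j0.1)| = sqrt(Re² + Im²) = 1.428.
20*log₁₀(1.428) = 3.09 dB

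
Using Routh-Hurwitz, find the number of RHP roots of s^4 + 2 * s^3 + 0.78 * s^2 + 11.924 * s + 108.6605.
Routh array:
s^4: [1, 0.78, 108.6605]; s^3: [2, 11.924]; s^2: [-5.182, 108.6605]; s^1: [53.8617]; s^0: [108.6605]
First column: [1, 2, -5.182, 53.8617, 108.6605]. Sign changes = RHP roots = 2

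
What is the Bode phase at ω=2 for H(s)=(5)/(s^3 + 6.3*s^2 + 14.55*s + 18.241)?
Substitute s = j*2: H(j2) = -0.0704869 - 0.21372j.
∠H(j2) = atan2(Im, Re) = atan2(-0.21372, -0.0704869) = -108.25°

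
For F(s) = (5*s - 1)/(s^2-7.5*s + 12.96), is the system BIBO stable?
Denominator: s^2 - 7.5*s + 12.96 = (s - 4.8)(s - 2.7). Poles: 2.7, 4.8. All Re(p)<0: No (unstable)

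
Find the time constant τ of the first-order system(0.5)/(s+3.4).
First-order system: τ = -1/pole. Pole = -3.4. τ = -1/(-3.4) = 0.2941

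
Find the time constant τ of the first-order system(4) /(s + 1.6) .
First-order system: τ = -1/pole. Pole = -1.6. τ = -1/(-1.6) = 0.625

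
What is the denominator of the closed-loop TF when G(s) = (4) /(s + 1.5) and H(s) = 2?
Characteristic poly = G_den * H_den + G_num * H_num = (s + 1.5) + (8) = s + 9.5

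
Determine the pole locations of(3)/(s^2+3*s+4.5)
Set denominator = 0: s^2 + 3*s + 4.5 = 0 → Poles: -1.5 + 1.5j, -1.5 - 1.5j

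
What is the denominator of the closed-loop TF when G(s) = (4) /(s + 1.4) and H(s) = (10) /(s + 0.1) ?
Characteristic poly = G_den * H_den + G_num * H_num = (s^2 + 1.5*s + 0.14) + (40) = s^2 + 1.5*s + 40.14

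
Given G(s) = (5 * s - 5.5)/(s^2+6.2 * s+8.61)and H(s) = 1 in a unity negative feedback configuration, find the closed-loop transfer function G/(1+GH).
Closed-loop T = G/(1+GH).
Numerator: G_num * H_den = 5*s - 5.5.
Denominator: G_den * H_den + G_num * H_num = (s^2 + 6.2*s + 8.61) + (5*s - 5.5) = s^2 + 11.2*s + 3.11.
T(s) = (5*s - 5.5)/(s^2 + 11.2*s + 3.11)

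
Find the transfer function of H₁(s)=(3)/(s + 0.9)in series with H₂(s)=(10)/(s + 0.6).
Series: H = H₁ · H₂ = (n₁·n₂)/(d₁·d₂).
Num: n₁·n₂ = 30. Den: d₁·d₂ = s^2 + 1.5*s + 0.54.
H(s) = (30)/(s^2 + 1.5*s + 0.54)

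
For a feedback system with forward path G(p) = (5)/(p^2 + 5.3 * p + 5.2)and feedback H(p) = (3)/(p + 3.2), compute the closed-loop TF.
Closed-loop T = G/(1+GH).
Numerator: G_num * H_den = 5*p + 16.
Denominator: G_den * H_den + G_num * H_num = (p^3 + 8.5*p^2 + 22.16*p + 16.64) + (15) = p^3 + 8.5*p^2 + 22.16*p + 31.64.
T(p) = (5*p + 16)/(p^3 + 8.5*p^2 + 22.16*p + 31.64)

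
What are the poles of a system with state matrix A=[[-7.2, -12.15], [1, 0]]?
Eigenvalues solve det(λI - A) = 0.
Characteristic polynomial: λ^2 + 7.2*λ + 12.15 = 0.
Factor: (λ + 4.5)(λ + 2.7) = 0.
Roots: -2.7, -4.5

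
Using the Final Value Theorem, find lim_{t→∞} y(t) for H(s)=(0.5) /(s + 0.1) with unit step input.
FVT: lim_{t→∞} y(t) = lim_{s→0} s*Y(s) where Y(s) = H(s)/s.
= lim_{s→0} H(s) = H(0) = num(0)/den(0) = 0.5/0.1 = 5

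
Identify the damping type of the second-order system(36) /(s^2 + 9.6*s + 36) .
Standard form: ωn²/(s²+2ζωn·s+ωn²) gives ωn=6, ζ=0.8.
Underdamped (ζ = 0.8 < 1)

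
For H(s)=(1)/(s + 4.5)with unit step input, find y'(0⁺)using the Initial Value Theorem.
IVT: y'(0⁺) = lim_{s→∞} s²·Y(s) = lim_{s→∞} s·H(s).
deg(num) = 0, deg(den) = 1, relative degree = 1, so s·H(s) → (leading num)/(leading den) = 1/1 = 1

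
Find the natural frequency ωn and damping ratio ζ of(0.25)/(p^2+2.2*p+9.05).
Underdamped: complex pole -1.1 + 2.8j. ωn = |pole| = 3.008, ζ = -Re(pole)/ωn = 0.3657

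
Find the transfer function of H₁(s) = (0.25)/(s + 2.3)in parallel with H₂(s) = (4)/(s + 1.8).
Parallel: H = H₁ + H₂ = (n₁·d₂ + n₂·d₁)/(d₁·d₂).
n₁·d₂ = 0.25*s + 0.45. n₂·d₁ = 4*s + 9.2. Sum = 4.25*s + 9.65. d₁·d₂ = s^2 + 4.1*s + 4.14.
H(s) = (4.25*s + 9.65)/(s^2 + 4.1*s + 4.14)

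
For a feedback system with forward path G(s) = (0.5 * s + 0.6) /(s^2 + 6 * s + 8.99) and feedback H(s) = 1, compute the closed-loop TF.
Closed-loop T = G/(1+GH).
Numerator: G_num * H_den = 0.5*s + 0.6.
Denominator: G_den * H_den + G_num * H_num = (s^2 + 6*s + 8.99) + (0.5*s + 0.6) = s^2 + 6.5*s + 9.59.
T(s) = (0.5*s + 0.6)/(s^2 + 6.5*s + 9.59)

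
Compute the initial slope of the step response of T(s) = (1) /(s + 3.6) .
IVT: y'(0⁺) = lim_{s→∞} s²·Y(s) = lim_{s→∞} s·T(s).
deg(num) = 0, deg(den) = 1, relative degree = 1, so s·T(s) → (leading num)/(leading den) = 1/1 = 1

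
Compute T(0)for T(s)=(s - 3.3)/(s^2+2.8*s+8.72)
DC gain = T(0) = num(0)/den(0) = -3.3/8.72 = -0.3784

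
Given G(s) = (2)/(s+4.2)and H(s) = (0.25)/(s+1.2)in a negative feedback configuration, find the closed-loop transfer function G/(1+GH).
Closed-loop T = G/(1+GH).
Numerator: G_num * H_den = 2*s + 2.4.
Denominator: G_den * H_den + G_num * H_num = (s^2 + 5.4*s + 5.04) + (0.5) = s^2 + 5.4*s + 5.54.
T(s) = (2*s + 2.4)/(s^2 + 5.4*s + 5.54)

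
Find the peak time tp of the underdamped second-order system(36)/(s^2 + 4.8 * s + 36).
Standard form: ωn²/(s²+2ζωn·s+ωn²) → ωn = 6, ζ = 0.4.
ωd = ωn·√(1-ζ²) = 6·√(1-0.4²) = 5.499.
tp = π/ωd = π/5.499 = 0.5713 s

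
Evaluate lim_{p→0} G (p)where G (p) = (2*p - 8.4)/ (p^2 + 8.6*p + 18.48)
DC gain = G(0) = num(0)/den(0) = -8.4/18.48 = -0.4545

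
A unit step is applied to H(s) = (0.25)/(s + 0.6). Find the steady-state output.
FVT: lim_{t→∞} y(t) = lim_{s→0} s*Y(s) where Y(s) = H(s)/s.
= lim_{s→0} H(s) = H(0) = num(0)/den(0) = 0.25/0.6 = 0.4167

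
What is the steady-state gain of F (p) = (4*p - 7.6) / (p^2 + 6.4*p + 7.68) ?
DC gain = F(0) = num(0)/den(0) = -7.6/7.68 = -0.9896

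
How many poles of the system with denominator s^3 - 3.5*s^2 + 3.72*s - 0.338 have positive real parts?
s^3 - 3.5*s^2 + 3.72*s - 0.338 = (s - 0.1)(s^2 - 3.4*s + 3.38). Poles: 0.1, 1.7 + 0.7j, 1.7 - 0.7j. RHP poles (Re>0): 3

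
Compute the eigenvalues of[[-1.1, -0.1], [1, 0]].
Eigenvalues solve det(λI - A) = 0.
Characteristic polynomial: λ^2 + 1.1*λ + 0.1 = 0.
Factor: (λ + 0.1)(λ + 1) = 0.
Roots: -0.1, -1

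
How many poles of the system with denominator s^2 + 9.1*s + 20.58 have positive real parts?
s^2 + 9.1*s + 20.58 = (s + 4.9)(s + 4.2). Poles: -4.2, -4.9. RHP poles (Re>0): 0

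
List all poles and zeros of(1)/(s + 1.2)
Set denominator = 0: s + 1.2 = 0 → Poles: -1.2
Numerator is a nonzero constant (1) → Zeros: none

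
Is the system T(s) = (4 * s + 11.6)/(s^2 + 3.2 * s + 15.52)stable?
Denominator: s^2 + 3.2*s + 15.52. Poles: -1.6 + 3.6j, -1.6 - 3.6j. All Re(p)<0: Yes (stable)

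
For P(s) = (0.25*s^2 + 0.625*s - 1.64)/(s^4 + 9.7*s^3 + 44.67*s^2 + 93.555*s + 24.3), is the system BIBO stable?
Denominator: s^4 + 9.7*s^3 + 44.67*s^2 + 93.555*s + 24.3 = (s + 4)(s + 0.3)(s^2 + 5.4*s + 20.25). Poles: -0.3, -2.7 + 3.6j, -2.7 - 3.6j, -4. All Re(p)<0: Yes (stable)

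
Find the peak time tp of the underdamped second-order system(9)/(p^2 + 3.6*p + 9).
Standard form: ωn²/(p²+2ζωn·p+ωn²) → ωn = 3, ζ = 0.6.
ωd = ωn·√(1-ζ²) = 3·√(1-0.6²) = 2.4.
tp = π/ωd = π/2.4 = 1.309 s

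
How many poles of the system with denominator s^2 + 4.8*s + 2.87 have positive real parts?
s^2 + 4.8*s + 2.87 = (s + 0.7)(s + 4.1). Poles: -0.7, -4.1. RHP poles (Re>0): 0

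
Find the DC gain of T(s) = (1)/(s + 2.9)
DC gain = T(0) = num(0)/den(0) = 1/2.9 = 0.3448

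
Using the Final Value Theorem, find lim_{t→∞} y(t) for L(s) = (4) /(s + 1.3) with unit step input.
FVT: lim_{t→∞} y(t) = lim_{s→0} s*Y(s) where Y(s) = L(s)/s.
= lim_{s→0} L(s) = L(0) = num(0)/den(0) = 4/1.3 = 3.077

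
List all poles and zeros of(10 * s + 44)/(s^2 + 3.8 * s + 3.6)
Set denominator = 0: s^2 + 3.8*s + 3.6 = (s + 2)(s + 1.8) = 0 → Poles: -1.8, -2
Set numerator = 0: 10*s + 44 = 0 → Zeros: -4.4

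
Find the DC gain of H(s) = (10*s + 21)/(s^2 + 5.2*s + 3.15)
DC gain = H(0) = num(0)/den(0) = 21/3.15 = 6.667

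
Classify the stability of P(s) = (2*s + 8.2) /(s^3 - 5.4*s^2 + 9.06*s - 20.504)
Denominator: s^3 - 5.4*s^2 + 9.06*s - 20.504 = (s - 4.4)(s^2 - s + 4.66). Poles: 0.5 + 2.1j, 0.5 - 2.1j, 4.4. Unstable (3 pole(s) in RHP)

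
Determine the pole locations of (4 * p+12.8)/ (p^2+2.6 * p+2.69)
Set denominator = 0: p^2 + 2.6*p + 2.69 = 0 → Poles: -1.3 + 1j, -1.3 - 1j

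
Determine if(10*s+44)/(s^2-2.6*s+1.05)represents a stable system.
Denominator: s^2 - 2.6*s + 1.05 = (s - 2.1)(s - 0.5). Poles: 0.5, 2.1. All Re(p)<0: No (unstable)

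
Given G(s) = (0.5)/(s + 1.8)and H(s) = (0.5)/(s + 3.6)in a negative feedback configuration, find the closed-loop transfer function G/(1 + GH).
Closed-loop T = G/(1+GH).
Numerator: G_num * H_den = 0.5*s + 1.8.
Denominator: G_den * H_den + G_num * H_num = (s^2 + 5.4*s + 6.48) + (0.25) = s^2 + 5.4*s + 6.73.
T(s) = (0.5*s + 1.8)/(s^2 + 5.4*s + 6.73)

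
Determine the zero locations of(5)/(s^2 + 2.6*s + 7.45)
Numerator is a nonzero constant (5) → Zeros: none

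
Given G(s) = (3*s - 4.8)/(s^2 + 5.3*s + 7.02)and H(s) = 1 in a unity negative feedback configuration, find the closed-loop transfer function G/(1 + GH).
Closed-loop T = G/(1+GH).
Numerator: G_num * H_den = 3*s - 4.8.
Denominator: G_den * H_den + G_num * H_num = (s^2 + 5.3*s + 7.02) + (3*s - 4.8) = s^2 + 8.3*s + 2.22.
T(s) = (3*s - 4.8)/(s^2 + 8.3*s + 2.22)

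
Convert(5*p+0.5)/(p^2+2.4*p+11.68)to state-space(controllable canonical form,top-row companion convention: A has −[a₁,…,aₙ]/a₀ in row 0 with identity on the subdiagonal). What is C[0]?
Reachable canonical form: C = numerator coefficients (right-aligned, zero-padded to length n).
num = 5*p + 0.5, C = [[5, 0.5]].
C[0] = 5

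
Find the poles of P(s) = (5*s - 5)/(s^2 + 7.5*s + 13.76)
Set denominator = 0: s^2 + 7.5*s + 13.76 = (s + 3.2)(s + 4.3) = 0 → Poles: -3.2, -4.3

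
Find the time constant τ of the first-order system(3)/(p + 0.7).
First-order system: τ = -1/pole. Pole = -0.7. τ = -1/(-0.7) = 1.429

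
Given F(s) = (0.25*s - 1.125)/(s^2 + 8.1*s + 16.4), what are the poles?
Set denominator = 0: s^2 + 8.1*s + 16.4 = (s + 4.1)(s + 4) = 0 → Poles: -4, -4.1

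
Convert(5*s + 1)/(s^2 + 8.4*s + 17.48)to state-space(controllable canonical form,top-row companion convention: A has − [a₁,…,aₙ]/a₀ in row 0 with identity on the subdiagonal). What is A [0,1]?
Reachable canonical form for den = s^2 + 8.4*s + 17.48: top row of A = -[a₁,a₂,...,aₙ]/a₀, ones on the subdiagonal, zeros elsewhere.
A = [[-8.4, -17.48], [1, 0]].
A[0,1] = -17.48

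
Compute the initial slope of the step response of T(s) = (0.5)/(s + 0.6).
IVT: y'(0⁺) = lim_{s→∞} s²·Y(s) = lim_{s→∞} s·T(s).
deg(num) = 0, deg(den) = 1, relative degree = 1, so s·T(s) → (leading num)/(leading den) = 0.5/1 = 0.5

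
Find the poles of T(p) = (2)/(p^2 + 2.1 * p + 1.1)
Set denominator = 0: p^2 + 2.1*p + 1.1 = (p + 1)(p + 1.1) = 0 → Poles: -1, -1.1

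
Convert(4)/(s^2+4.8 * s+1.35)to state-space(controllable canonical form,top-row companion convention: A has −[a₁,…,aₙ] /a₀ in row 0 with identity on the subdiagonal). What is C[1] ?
Reachable canonical form: C = numerator coefficients (right-aligned, zero-padded to length n).
num = 4, C = [[0, 4]].
C[1] = 4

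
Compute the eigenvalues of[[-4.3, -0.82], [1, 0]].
Eigenvalues solve det(λI - A) = 0.
Characteristic polynomial: λ^2 + 4.3*λ + 0.82 = 0.
Factor: (λ + 0.2)(λ + 4.1) = 0.
Roots: -0.2, -4.1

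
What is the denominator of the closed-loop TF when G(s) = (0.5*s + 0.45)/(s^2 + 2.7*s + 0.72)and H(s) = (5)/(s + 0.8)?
Characteristic poly = G_den * H_den + G_num * H_num = (s^3 + 3.5*s^2 + 2.88*s + 0.576) + (2.5*s + 2.25) = s^3 + 3.5*s^2 + 5.38*s + 2.826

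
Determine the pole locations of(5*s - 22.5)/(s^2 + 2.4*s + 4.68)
Set denominator = 0: s^2 + 2.4*s + 4.68 = 0 → Poles: -1.2 + 1.8j, -1.2 - 1.8j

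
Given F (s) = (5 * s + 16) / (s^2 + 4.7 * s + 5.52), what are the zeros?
Set numerator = 0: 5*s + 16 = 0 → Zeros: -3.2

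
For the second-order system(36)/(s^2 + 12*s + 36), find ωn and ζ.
Standard form: ωn²/(s²+2ζωn·s+ωn²).
const=36=ωn² → ωn=6, s coeff=12=2ζωn → ζ=1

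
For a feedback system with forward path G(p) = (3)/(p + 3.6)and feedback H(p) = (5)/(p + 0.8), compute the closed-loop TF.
Closed-loop T = G/(1+GH).
Numerator: G_num * H_den = 3*p + 2.4.
Denominator: G_den * H_den + G_num * H_num = (p^2 + 4.4*p + 2.88) + (15) = p^2 + 4.4*p + 17.88.
T(p) = (3*p + 2.4)/(p^2 + 4.4*p + 17.88)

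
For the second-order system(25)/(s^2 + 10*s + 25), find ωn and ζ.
Standard form: ωn²/(s²+2ζωn·s+ωn²).
const=25=ωn² → ωn=5, s coeff=10=2ζωn → ζ=1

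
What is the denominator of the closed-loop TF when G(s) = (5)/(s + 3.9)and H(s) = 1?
Characteristic poly = G_den * H_den + G_num * H_num = (s + 3.9) + (5) = s + 8.9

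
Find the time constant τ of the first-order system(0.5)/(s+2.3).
First-order system: τ = -1/pole. Pole = -2.3. τ = -1/(-2.3) = 0.4348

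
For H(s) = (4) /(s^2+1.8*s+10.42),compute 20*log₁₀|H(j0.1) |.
Substitute s = j*0.1: H(j0.1) = 0.384131 - 0.00664204j.
|H(j0.1)| = sqrt(Re² + Im²) = 0.3842.
20*log₁₀(0.3842) = -8.31 dB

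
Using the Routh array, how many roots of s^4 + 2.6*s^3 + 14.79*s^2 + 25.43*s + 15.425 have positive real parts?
Routh array:
s^4: [1, 14.79, 15.425]; s^3: [2.6, 25.43]; s^2: [5.00923, 15.425]; s^1: [17.4238]; s^0: [15.425]
First column: [1, 2.6, 5.00923, 17.4238, 15.425]. Sign changes = RHP roots = 0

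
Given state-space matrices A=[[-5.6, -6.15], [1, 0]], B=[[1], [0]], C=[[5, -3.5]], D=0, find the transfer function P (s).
P(s) = C(sI - A)⁻¹B + D.
Characteristic polynomial det(sI - A) = s^2 + 5.6*s + 6.15.
Numerator from C·adj(sI-A)·B + D·det(sI-A) = 5*s - 3.5.
P(s) = (5*s - 3.5)/(s^2 + 5.6*s + 6.15)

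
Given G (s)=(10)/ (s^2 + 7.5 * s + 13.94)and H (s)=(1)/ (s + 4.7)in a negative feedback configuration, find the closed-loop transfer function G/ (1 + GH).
Closed-loop T = G/(1+GH).
Numerator: G_num * H_den = 10*s + 47.
Denominator: G_den * H_den + G_num * H_num = (s^3 + 12.2*s^2 + 49.19*s + 65.518) + (10) = s^3 + 12.2*s^2 + 49.19*s + 75.518.
T(s) = (10*s + 47)/(s^3 + 12.2*s^2 + 49.19*s + 75.518)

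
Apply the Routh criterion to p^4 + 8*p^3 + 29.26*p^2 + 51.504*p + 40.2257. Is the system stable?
Routh array:
p^4: [1, 29.26, 40.2257]; p^3: [8, 51.504]; p^2: [22.822, 40.2257]; p^1: [37.4033]; p^0: [40.2257]
First column: [1, 8, 22.822, 37.4033, 40.2257]. Sign changes = 0.
Yes, stable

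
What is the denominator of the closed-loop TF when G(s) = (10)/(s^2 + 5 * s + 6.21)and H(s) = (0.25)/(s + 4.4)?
Characteristic poly = G_den * H_den + G_num * H_num = (s^3 + 9.4*s^2 + 28.21*s + 27.324) + (2.5) = s^3 + 9.4*s^2 + 28.21*s + 29.824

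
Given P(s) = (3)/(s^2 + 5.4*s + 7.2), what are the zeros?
Numerator is a nonzero constant (3) → Zeros: none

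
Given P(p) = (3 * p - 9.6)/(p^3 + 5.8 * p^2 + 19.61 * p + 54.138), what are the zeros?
Set numerator = 0: 3*p - 9.6 = 0 → Zeros: 3.2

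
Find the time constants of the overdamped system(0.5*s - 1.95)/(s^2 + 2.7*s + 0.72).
Overdamped: real poles at -0.3, -2.4. τ = -1/pole → τ₁ = 3.333, τ₂ = 0.4167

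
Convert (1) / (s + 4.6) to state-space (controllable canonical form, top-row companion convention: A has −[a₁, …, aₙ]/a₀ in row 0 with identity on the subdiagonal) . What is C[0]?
Reachable canonical form: C = numerator coefficients (right-aligned, zero-padded to length n).
num = 1, C = [[1]].
C[0] = 1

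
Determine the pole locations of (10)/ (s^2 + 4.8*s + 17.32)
Set denominator = 0: s^2 + 4.8*s + 17.32 = 0 → Poles: -2.4 + 3.4j, -2.4 - 3.4j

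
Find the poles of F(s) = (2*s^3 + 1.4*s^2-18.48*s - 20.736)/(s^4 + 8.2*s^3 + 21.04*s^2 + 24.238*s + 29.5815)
Set denominator = 0: s^4 + 8.2*s^3 + 21.04*s^2 + 24.238*s + 29.5815 = (s + 3.7)(s + 3.9)(s^2 + 0.6*s + 2.05) = 0 → Poles: -0.3 + 1.4j, -0.3 - 1.4j, -3.7, -3.9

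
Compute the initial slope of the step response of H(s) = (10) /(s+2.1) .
IVT: y'(0⁺) = lim_{s→∞} s²·Y(s) = lim_{s→∞} s·H(s).
deg(num) = 0, deg(den) = 1, relative degree = 1, so s·H(s) → (leading num)/(leading den) = 10/1 = 10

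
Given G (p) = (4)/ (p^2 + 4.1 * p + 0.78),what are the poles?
Set denominator = 0: p^2 + 4.1*p + 0.78 = (p + 0.2)(p + 3.9) = 0 → Poles: -0.2, -3.9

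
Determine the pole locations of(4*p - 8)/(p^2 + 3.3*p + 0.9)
Set denominator = 0: p^2 + 3.3*p + 0.9 = (p + 3)(p + 0.3) = 0 → Poles: -0.3, -3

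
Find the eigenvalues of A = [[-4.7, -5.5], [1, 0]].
Eigenvalues solve det(λI - A) = 0.
Characteristic polynomial: λ^2 + 4.7*λ + 5.5 = 0.
Factor: (λ + 2.2)(λ + 2.5) = 0.
Roots: -2.2, -2.5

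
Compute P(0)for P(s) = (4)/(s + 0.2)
DC gain = P(0) = num(0)/den(0) = 4/0.2 = 20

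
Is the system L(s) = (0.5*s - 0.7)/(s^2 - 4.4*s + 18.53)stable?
Denominator: s^2 - 4.4*s + 18.53. Poles: 2.2 + 3.7j, 2.2 - 3.7j. All Re(p)<0: No (unstable)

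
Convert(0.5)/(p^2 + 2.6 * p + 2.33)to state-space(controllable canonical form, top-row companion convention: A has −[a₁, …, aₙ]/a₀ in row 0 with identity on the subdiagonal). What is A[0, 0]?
Reachable canonical form for den = p^2 + 2.6*p + 2.33: top row of A = -[a₁,a₂,...,aₙ]/a₀, ones on the subdiagonal, zeros elsewhere.
A = [[-2.6, -2.33], [1, 0]].
A[0,0] = -2.6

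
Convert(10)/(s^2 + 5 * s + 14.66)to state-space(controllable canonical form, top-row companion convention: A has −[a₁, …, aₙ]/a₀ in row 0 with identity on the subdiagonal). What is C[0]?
Reachable canonical form: C = numerator coefficients (right-aligned, zero-padded to length n).
num = 10, C = [[0, 10]].
C[0] = 0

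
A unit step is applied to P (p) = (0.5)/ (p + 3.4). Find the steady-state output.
FVT: lim_{t→∞} y(t) = lim_{p→0} p*Y(p) where Y(p) = P(p)/p.
= lim_{p→0} P(p) = P(0) = num(0)/den(0) = 0.5/3.4 = 0.1471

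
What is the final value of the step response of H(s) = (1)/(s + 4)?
FVT: lim_{t→∞} y(t) = lim_{s→0} s*Y(s) where Y(s) = H(s)/s.
= lim_{s→0} H(s) = H(0) = num(0)/den(0) = 1/4 = 0.25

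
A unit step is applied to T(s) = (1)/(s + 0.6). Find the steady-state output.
FVT: lim_{t→∞} y(t) = lim_{s→0} s*Y(s) where Y(s) = T(s)/s.
= lim_{s→0} T(s) = T(0) = num(0)/den(0) = 1/0.6 = 1.667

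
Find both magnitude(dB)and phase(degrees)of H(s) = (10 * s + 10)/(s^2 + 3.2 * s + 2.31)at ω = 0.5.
Substitute s = j*0.5: H(j0.5) = 4.20366 - 0.837792j.
|H| = 20*log₁₀(sqrt(Re²+Im²)) = 12.64 dB.
∠H = atan2(Im, Re) = -11.27°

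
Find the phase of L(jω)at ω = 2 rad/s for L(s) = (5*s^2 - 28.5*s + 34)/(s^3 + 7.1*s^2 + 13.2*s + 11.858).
Substitute s = j*2: L(j2) = -2.09146 + 1.1194j.
∠L(j2) = atan2(Im, Re) = atan2(1.1194, -2.09146) = 151.84° (principal value).
Summing the individual angle contributions Σ∠(j2 − zᵢ) − Σ∠(j2 − pₖ) over the 2 zero(s) and 3 pole(s), each followed continuously from ω = 0 (DC phase referenced to (−180°, 180°]), gives -208.16°, i.e. the principal value - 360°. Continuous Bode phase = -208.16°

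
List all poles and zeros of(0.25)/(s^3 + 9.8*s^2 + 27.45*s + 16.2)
Set denominator = 0: s^3 + 9.8*s^2 + 27.45*s + 16.2 = (s + 4.5)(s + 0.8)(s + 4.5) = 0 → Poles: -0.8, -4.5, -4.5
Numerator is a nonzero constant (0.25) → Zeros: none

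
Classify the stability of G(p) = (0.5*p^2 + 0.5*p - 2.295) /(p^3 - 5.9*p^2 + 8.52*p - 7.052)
Denominator: p^3 - 5.9*p^2 + 8.52*p - 7.052 = (p - 4.3)(p^2 - 1.6*p + 1.64). Poles: 0.8 + 1j, 0.8 - 1j, 4.3. Unstable (3 pole(s) in RHP)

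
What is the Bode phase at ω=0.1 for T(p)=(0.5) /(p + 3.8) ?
Substitute p = j*0.1: T(j0.1) = 0.131488 - 0.00346021j.
∠T(j0.1) = atan2(Im, Re) = atan2(-0.00346021, 0.131488) = -1.51°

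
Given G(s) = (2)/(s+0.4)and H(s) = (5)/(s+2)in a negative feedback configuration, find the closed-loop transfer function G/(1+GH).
Closed-loop T = G/(1+GH).
Numerator: G_num * H_den = 2*s + 4.
Denominator: G_den * H_den + G_num * H_num = (s^2 + 2.4*s + 0.8) + (10) = s^2 + 2.4*s + 10.8.
T(s) = (2*s + 4)/(s^2 + 2.4*s + 10.8)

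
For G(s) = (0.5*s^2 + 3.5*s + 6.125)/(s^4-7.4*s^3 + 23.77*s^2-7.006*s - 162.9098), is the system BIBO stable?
Denominator: s^4 - 7.4*s^3 + 23.77*s^2 - 7.006*s - 162.9098 = (s - 4.3)(s + 1.9)(s^2 - 5*s + 19.94). Poles: -1.9, 2.5 + 3.7j, 2.5 - 3.7j, 4.3. All Re(p)<0: No (unstable)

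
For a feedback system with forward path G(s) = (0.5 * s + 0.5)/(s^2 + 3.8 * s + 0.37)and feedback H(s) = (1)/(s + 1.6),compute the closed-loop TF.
Closed-loop T = G/(1+GH).
Numerator: G_num * H_den = 0.5*s^2 + 1.3*s + 0.8.
Denominator: G_den * H_den + G_num * H_num = (s^3 + 5.4*s^2 + 6.45*s + 0.592) + (0.5*s + 0.5) = s^3 + 5.4*s^2 + 6.95*s + 1.092.
T(s) = (0.5*s^2 + 1.3*s + 0.8)/(s^3 + 5.4*s^2 + 6.95*s + 1.092)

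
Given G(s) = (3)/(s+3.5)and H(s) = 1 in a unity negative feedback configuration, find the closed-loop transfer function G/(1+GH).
Closed-loop T = G/(1+GH).
Numerator: G_num * H_den = 3.
Denominator: G_den * H_den + G_num * H_num = (s + 3.5) + (3) = s + 6.5.
T(s) = (3)/(s + 6.5)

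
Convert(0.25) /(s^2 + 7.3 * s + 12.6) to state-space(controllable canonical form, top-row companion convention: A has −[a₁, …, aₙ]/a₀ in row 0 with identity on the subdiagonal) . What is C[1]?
Reachable canonical form: C = numerator coefficients (right-aligned, zero-padded to length n).
num = 0.25, C = [[0, 0.25]].
C[1] = 0.25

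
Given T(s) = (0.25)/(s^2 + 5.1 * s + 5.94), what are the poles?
Set denominator = 0: s^2 + 5.1*s + 5.94 = (s + 3.3)(s + 1.8) = 0 → Poles: -1.8, -3.3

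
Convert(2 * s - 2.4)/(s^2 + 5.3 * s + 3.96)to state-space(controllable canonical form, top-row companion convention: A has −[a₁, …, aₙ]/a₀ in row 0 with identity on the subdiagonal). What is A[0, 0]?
Reachable canonical form for den = s^2 + 5.3*s + 3.96: top row of A = -[a₁,a₂,...,aₙ]/a₀, ones on the subdiagonal, zeros elsewhere.
A = [[-5.3, -3.96], [1, 0]].
A[0,0] = -5.3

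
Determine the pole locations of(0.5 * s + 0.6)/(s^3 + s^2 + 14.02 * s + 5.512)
Set denominator = 0: s^3 + s^2 + 14.02*s + 5.512 = (s + 0.4)(s^2 + 0.6*s + 13.78) = 0 → Poles: -0.3 + 3.7j, -0.3 - 3.7j, -0.4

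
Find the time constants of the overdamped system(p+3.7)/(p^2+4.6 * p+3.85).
Overdamped: real poles at -3.5, -1.1. τ = -1/pole → τ₁ = 0.2857, τ₂ = 0.9091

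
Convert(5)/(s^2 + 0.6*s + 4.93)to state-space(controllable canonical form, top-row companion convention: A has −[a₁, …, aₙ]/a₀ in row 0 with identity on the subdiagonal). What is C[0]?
Reachable canonical form: C = numerator coefficients (right-aligned, zero-padded to length n).
num = 5, C = [[0, 5]].
C[0] = 0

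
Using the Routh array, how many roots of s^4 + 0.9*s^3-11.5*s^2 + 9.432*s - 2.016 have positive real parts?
Routh array:
s^4: [1, -11.5, -2.016]; s^3: [0.9, 9.432]; s^2: [-21.98, -2.016]; s^1: [9.34945]; s^0: [-2.016]
First column: [1, 0.9, -21.98, 9.34945, -2.016]. Sign changes = RHP roots = 3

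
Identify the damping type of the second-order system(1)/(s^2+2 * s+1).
Standard form: ωn²/(s²+2ζωn·s+ωn²) gives ωn=1, ζ=1.
Critically damped (ζ = 1)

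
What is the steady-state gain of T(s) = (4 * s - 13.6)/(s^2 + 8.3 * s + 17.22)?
DC gain = T(0) = num(0)/den(0) = -13.6/17.22 = -0.7898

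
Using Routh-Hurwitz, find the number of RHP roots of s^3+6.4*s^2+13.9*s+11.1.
Routh array:
s^3: [1, 13.9]; s^2: [6.4, 11.1]; s^1: [12.1656]; s^0: [11.1]
First column: [1, 6.4, 12.1656, 11.1]. Sign changes = RHP roots = 0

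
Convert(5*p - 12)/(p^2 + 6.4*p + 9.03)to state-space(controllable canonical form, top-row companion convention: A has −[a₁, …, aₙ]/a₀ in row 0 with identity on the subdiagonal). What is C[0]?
Reachable canonical form: C = numerator coefficients (right-aligned, zero-padded to length n).
num = 5*p - 12, C = [[5, -12]].
C[0] = 5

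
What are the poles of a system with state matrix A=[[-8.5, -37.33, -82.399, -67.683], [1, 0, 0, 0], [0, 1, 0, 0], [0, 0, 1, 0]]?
Eigenvalues solve det(λI - A) = 0.
Characteristic polynomial: λ^4 + 8.5*λ^3 + 37.33*λ^2 + 82.399*λ + 67.683 = 0.
Factor: (λ + 2.1)(λ + 2.2)(λ^2 + 4.2*λ + 14.65) = 0.
Roots: -2.1, -2.1 + 3.2j, -2.1 - 3.2j, -2.2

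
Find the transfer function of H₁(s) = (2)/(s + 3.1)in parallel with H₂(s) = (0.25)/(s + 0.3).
Parallel: H = H₁ + H₂ = (n₁·d₂ + n₂·d₁)/(d₁·d₂).
n₁·d₂ = 2*s + 0.6. n₂·d₁ = 0.25*s + 0.775. Sum = 2.25*s + 1.375. d₁·d₂ = s^2 + 3.4*s + 0.93.
H(s) = (2.25*s + 1.375)/(s^2 + 3.4*s + 0.93)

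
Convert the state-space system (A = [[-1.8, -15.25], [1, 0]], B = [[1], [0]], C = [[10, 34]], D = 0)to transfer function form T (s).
T(s) = C(sI - A)⁻¹B + D.
Characteristic polynomial det(sI - A) = s^2 + 1.8*s + 15.25.
Numerator from C·adj(sI-A)·B + D·det(sI-A) = 10*s + 34.
T(s) = (10*s + 34)/(s^2 + 1.8*s + 15.25)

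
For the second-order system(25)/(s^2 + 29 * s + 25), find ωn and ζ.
Standard form: ωn²/(s²+2ζωn·s+ωn²).
const=25=ωn² → ωn=5, s coeff=29=2ζωn → ζ=2.9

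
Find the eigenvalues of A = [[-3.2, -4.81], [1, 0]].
Eigenvalues solve det(λI - A) = 0.
Characteristic polynomial: λ^2 + 3.2*λ + 4.81 = 0.
Roots: -1.6 + 1.5j, -1.6 - 1.5j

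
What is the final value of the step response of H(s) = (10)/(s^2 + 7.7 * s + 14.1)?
FVT: lim_{t→∞} y(t) = lim_{s→0} s*Y(s) where Y(s) = H(s)/s.
= lim_{s→0} H(s) = H(0) = num(0)/den(0) = 10/14.1 = 0.7092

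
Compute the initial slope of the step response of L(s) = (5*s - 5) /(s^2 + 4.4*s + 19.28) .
IVT: y'(0⁺) = lim_{s→∞} s²·Y(s) = lim_{s→∞} s·L(s).
deg(num) = 1, deg(den) = 2, relative degree = 1, so s·L(s) → (leading num)/(leading den) = 5/1 = 5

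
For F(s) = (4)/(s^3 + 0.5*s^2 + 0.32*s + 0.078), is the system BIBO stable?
Denominator: s^3 + 0.5*s^2 + 0.32*s + 0.078 = (s + 0.3)(s^2 + 0.2*s + 0.26). Poles: -0.1 + 0.5j, -0.1 - 0.5j, -0.3. All Re(p)<0: Yes (stable)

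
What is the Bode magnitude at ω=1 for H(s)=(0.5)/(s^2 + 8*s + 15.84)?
Substitute s = j*1: H(j1) = 0.026106 - 0.0140733j.
|H(j1)| = sqrt(Re² + Im²) = 0.02966.
20*log₁₀(0.02966) = -30.56 dB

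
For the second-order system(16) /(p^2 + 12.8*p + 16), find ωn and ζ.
Standard form: ωn²/(p²+2ζωn·p+ωn²).
const=16=ωn² → ωn=4, p coeff=12.8=2ζωn → ζ=1.6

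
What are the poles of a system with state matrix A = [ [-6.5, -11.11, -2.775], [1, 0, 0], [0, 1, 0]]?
Eigenvalues solve det(λI - A) = 0.
Characteristic polynomial: λ^3 + 6.5*λ^2 + 11.11*λ + 2.775 = 0.
Factor: (λ + 3.7)(λ + 0.3)(λ + 2.5) = 0.
Roots: -0.3, -2.5, -3.7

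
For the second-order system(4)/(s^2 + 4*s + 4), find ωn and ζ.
Standard form: ωn²/(s²+2ζωn·s+ωn²).
const=4=ωn² → ωn=2, s coeff=4=2ζωn → ζ=1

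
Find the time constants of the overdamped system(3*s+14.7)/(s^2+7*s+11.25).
Overdamped: real poles at -4.5, -2.5. τ = -1/pole → τ₁ = 0.2222, τ₂ = 0.4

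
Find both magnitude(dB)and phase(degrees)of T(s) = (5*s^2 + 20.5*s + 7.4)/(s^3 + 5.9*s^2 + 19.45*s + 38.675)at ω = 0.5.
Substitute s = j*0.5: T(j0.5) = 0.221667 + 0.218333j.
|T| = 20*log₁₀(sqrt(Re²+Im²)) = -10.14 dB.
∠T = atan2(Im, Re) = 44.57°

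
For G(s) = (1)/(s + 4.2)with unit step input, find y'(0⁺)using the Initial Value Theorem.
IVT: y'(0⁺) = lim_{s→∞} s²·Y(s) = lim_{s→∞} s·G(s).
deg(num) = 0, deg(den) = 1, relative degree = 1, so s·G(s) → (leading num)/(leading den) = 1/1 = 1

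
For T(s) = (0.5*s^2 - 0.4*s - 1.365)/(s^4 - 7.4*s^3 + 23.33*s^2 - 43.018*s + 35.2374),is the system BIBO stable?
Denominator: s^4 - 7.4*s^3 + 23.33*s^2 - 43.018*s + 35.2374 = (s - 3.3)(s - 1.9)(s^2 - 2.2*s + 5.62). Poles: 1.1 + 2.1j, 1.1 - 2.1j, 1.9, 3.3. All Re(p)<0: No (unstable)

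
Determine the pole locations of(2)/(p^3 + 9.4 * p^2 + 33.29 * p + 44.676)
Set denominator = 0: p^3 + 9.4*p^2 + 33.29*p + 44.676 = (p + 3.6)(p^2 + 5.8*p + 12.41) = 0 → Poles: -2.9 + 2j, -2.9 - 2j, -3.6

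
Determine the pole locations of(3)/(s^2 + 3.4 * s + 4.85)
Set denominator = 0: s^2 + 3.4*s + 4.85 = 0 → Poles: -1.7 + 1.4j, -1.7 - 1.4j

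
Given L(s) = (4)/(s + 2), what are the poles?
Set denominator = 0: s + 2 = 0 → Poles: -2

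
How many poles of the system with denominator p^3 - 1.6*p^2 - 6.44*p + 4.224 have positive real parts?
p^3 - 1.6*p^2 - 6.44*p + 4.224 = (p - 3.2)(p + 2.2)(p - 0.6). Poles: -2.2, 0.6, 3.2. RHP poles (Re>0): 2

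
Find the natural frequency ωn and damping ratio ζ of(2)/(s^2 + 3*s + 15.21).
Underdamped: complex pole -1.5 + 3.6j. ωn = |pole| = 3.9, ζ = -Re(pole)/ωn = 0.3846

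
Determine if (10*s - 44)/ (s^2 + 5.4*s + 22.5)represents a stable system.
Denominator: s^2 + 5.4*s + 22.5. Poles: -2.7 + 3.9j, -2.7 - 3.9j. All Re(p)<0: Yes (stable)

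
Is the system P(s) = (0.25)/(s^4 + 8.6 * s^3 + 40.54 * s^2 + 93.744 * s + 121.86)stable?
Denominator: s^4 + 8.6*s^3 + 40.54*s^2 + 93.744*s + 121.86 = (s^2 + 3.6*s + 9)(s^2 + 5*s + 13.54). Poles: -1.8 + 2.4j, -1.8 - 2.4j, -2.5 + 2.7j, -2.5 - 2.7j. All Re(p)<0: Yes (stable)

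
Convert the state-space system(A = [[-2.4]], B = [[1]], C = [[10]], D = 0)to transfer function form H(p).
H(p) = C(pI - A)⁻¹B + D.
Characteristic polynomial det(pI - A) = p + 2.4.
Numerator from C·adj(pI-A)·B + D·det(pI-A) = 10.
H(p) = (10)/(p + 2.4)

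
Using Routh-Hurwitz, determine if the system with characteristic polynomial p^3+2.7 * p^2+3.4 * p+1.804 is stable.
Routh array:
p^3: [1, 3.4]; p^2: [2.7, 1.804]; p^1: [2.73185]; p^0: [1.804]
First column: [1, 2.7, 2.73185, 1.804]. Sign changes = 0.
Yes, stable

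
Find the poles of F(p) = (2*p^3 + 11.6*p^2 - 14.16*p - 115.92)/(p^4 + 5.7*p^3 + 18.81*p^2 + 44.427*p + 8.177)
Set denominator = 0: p^4 + 5.7*p^3 + 18.81*p^2 + 44.427*p + 8.177 = (p + 3.7)(p + 0.2)(p^2 + 1.8*p + 11.05) = 0 → Poles: -0.2, -0.9 + 3.2j, -0.9 - 3.2j, -3.7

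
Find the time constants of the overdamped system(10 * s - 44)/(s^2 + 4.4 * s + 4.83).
Overdamped: real poles at -2.1, -2.3. τ = -1/pole → τ₁ = 0.4762, τ₂ = 0.4348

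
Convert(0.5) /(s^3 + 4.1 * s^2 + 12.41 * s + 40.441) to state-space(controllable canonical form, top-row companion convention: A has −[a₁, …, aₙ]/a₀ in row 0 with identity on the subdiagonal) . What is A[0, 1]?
Reachable canonical form for den = s^3 + 4.1*s^2 + 12.41*s + 40.441: top row of A = -[a₁,a₂,...,aₙ]/a₀, ones on the subdiagonal, zeros elsewhere.
A = [[-4.1, -12.41, -40.441], [1, 0, 0], [0, 1, 0]].
A[0,1] = -12.41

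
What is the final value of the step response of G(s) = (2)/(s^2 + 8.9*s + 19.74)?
FVT: lim_{t→∞} y(t) = lim_{s→0} s*Y(s) where Y(s) = G(s)/s.
= lim_{s→0} G(s) = G(0) = num(0)/den(0) = 2/19.74 = 0.1013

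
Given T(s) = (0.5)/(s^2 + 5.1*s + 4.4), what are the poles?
Set denominator = 0: s^2 + 5.1*s + 4.4 = (s + 4)(s + 1.1) = 0 → Poles: -1.1, -4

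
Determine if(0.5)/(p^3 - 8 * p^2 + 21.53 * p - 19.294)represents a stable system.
Denominator: p^3 - 8*p^2 + 21.53*p - 19.294 = (p - 2.2)(p^2 - 5.8*p + 8.77). Poles: 2.2, 2.9 + 0.6j, 2.9 - 0.6j. All Re(p)<0: No (unstable)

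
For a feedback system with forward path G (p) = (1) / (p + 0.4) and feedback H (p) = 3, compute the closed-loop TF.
Closed-loop T = G/(1+GH).
Numerator: G_num * H_den = 1.
Denominator: G_den * H_den + G_num * H_num = (p + 0.4) + (3) = p + 3.4.
T(p) = (1)/(p + 3.4)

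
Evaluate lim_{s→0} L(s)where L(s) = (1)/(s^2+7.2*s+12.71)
DC gain = L(0) = num(0)/den(0) = 1/12.71 = 0.07868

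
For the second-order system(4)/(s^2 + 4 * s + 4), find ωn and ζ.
Standard form: ωn²/(s²+2ζωn·s+ωn²).
const=4=ωn² → ωn=2, s coeff=4=2ζωn → ζ=1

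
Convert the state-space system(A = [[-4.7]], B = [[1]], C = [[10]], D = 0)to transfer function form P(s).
P(s) = C(sI - A)⁻¹B + D.
Characteristic polynomial det(sI - A) = s + 4.7.
Numerator from C·adj(sI-A)·B + D·det(sI-A) = 10.
P(s) = (10)/(s + 4.7)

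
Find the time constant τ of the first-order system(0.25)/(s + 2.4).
First-order system: τ = -1/pole. Pole = -2.4. τ = -1/(-2.4) = 0.4167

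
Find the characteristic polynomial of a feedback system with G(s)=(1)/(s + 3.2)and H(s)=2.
Characteristic poly = G_den * H_den + G_num * H_num = (s + 3.2) + (2) = s + 5.2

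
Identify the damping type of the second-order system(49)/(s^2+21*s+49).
Standard form: ωn²/(s²+2ζωn·s+ωn²) gives ωn=7, ζ=1.5.
Overdamped (ζ = 1.5 > 1)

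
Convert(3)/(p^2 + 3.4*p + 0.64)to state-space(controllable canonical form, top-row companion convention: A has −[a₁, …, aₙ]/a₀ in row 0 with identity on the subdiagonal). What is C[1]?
Reachable canonical form: C = numerator coefficients (right-aligned, zero-padded to length n).
num = 3, C = [[0, 3]].
C[1] = 3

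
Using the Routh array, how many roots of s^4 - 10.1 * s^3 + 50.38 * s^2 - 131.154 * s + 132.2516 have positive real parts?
Routh array:
s^4: [1, 50.38, 132.2516]; s^3: [-10.1, -131.154]; s^2: [37.3945, 132.2516]; s^1: [-95.4337]; s^0: [132.2516]
First column: [1, -10.1, 37.3945, -95.4337, 132.2516]. Sign changes = RHP roots = 4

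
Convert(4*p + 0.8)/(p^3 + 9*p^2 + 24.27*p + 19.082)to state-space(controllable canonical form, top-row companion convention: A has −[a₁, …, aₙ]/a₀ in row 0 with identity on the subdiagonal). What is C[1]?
Reachable canonical form: C = numerator coefficients (right-aligned, zero-padded to length n).
num = 4*p + 0.8, C = [[0, 4, 0.8]].
C[1] = 4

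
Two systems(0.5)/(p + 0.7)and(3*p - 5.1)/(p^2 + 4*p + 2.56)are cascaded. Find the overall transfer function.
Series: H = H₁ · H₂ = (n₁·n₂)/(d₁·d₂).
Num: n₁·n₂ = 1.5*p - 2.55. Den: d₁·d₂ = p^3 + 4.7*p^2 + 5.36*p + 1.792.
H(p) = (1.5*p - 2.55)/(p^3 + 4.7*p^2 + 5.36*p + 1.792)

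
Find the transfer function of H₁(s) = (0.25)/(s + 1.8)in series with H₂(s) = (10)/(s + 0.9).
Series: H = H₁ · H₂ = (n₁·n₂)/(d₁·d₂).
Num: n₁·n₂ = 2.5. Den: d₁·d₂ = s^2 + 2.7*s + 1.62.
H(s) = (2.5)/(s^2 + 2.7*s + 1.62)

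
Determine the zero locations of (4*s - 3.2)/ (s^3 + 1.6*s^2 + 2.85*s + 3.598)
Set numerator = 0: 4*s - 3.2 = 0 → Zeros: 0.8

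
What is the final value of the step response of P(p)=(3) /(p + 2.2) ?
FVT: lim_{t→∞} y(t) = lim_{p→0} p*Y(p) where Y(p) = P(p)/p.
= lim_{p→0} P(p) = P(0) = num(0)/den(0) = 3/2.2 = 1.364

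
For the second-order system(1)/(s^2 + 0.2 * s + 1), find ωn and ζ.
Standard form: ωn²/(s²+2ζωn·s+ωn²).
const=1=ωn² → ωn=1, s coeff=0.2=2ζωn → ζ=0.1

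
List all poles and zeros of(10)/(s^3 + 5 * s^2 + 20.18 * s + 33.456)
Set denominator = 0: s^3 + 5*s^2 + 20.18*s + 33.456 = (s + 2.4)(s^2 + 2.6*s + 13.94) = 0 → Poles: -1.3 + 3.5j, -1.3 - 3.5j, -2.4
Numerator is a nonzero constant (10) → Zeros: none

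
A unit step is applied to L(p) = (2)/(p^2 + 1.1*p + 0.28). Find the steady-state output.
FVT: lim_{t→∞} y(t) = lim_{p→0} p*Y(p) where Y(p) = L(p)/p.
= lim_{p→0} L(p) = L(0) = num(0)/den(0) = 2/0.28 = 7.143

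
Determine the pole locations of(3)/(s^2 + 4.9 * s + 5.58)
Set denominator = 0: s^2 + 4.9*s + 5.58 = (s + 1.8)(s + 3.1) = 0 → Poles: -1.8, -3.1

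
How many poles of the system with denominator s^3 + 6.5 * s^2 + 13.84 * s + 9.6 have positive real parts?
s^3 + 6.5*s^2 + 13.84*s + 9.6 = (s + 1.6)(s + 2.4)(s + 2.5). Poles: -1.6, -2.4, -2.5. RHP poles (Re>0): 0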